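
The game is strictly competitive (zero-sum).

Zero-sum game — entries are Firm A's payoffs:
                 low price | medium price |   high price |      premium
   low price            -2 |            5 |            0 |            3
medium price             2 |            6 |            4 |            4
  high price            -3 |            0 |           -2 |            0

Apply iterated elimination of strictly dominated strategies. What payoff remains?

Row high price is strictly dominated by row low price (-2>-3, 5>0, 0>-2, 3>0); eliminate high price.
Row low price is strictly dominated by row medium price (2>-2, 6>5, 4>0, 4>3); eliminate low price.
Column medium price is strictly dominated by low price for Firm B (2<6); eliminate medium price.
Column premium is strictly dominated by low price for Firm B (2<4); eliminate premium.
Column high price is strictly dominated by low price for Firm B (2<4); eliminate high price.
Only (medium price, low price) remains, with payoff 2.

2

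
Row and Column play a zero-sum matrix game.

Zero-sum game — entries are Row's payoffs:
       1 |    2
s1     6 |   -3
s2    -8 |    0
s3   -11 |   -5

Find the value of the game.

Row s3 is strictly dominated by row s2, so Row never plays it.
The remaining 2×2 game on (s1, s2) × (1, 2) has no saddle point. Let Row play s1 with probability p; indifference gives 6p − 8(1−p) = −3p, so p = 8/17.
Similarly Column's optimal q on 1 is 3/17, and the value is 6·(3/17) + (-3)·(14/17) = -24/17.

-24/17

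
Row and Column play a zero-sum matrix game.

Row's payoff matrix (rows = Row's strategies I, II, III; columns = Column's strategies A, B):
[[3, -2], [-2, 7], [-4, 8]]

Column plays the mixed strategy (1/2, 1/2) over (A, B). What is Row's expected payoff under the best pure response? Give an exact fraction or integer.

I: (3)·(1/2) + (-2)·(1/2) = 1/2.
II: (-2)·(1/2) + (7)·(1/2) = 5/2.
III: (-4)·(1/2) + (8)·(1/2) = 2.
The best pure response is II with expected payoff 5/2.

5/2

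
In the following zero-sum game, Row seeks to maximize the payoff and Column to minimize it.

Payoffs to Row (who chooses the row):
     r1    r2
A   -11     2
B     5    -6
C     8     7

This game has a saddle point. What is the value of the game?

7

Row minima: -11, -6, 7 → Row's maximin is 7.
Column maxima: 8, 7 → Column's minimax is 7.
They coincide at (C, r2), so the value is 7.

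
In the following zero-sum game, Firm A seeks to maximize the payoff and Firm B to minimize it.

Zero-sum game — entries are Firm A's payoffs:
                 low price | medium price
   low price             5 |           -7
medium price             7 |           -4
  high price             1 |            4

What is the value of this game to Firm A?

Row low price is strictly dominated by row medium price, so Firm A never plays it.
The remaining 2×2 game on (medium price, high price) × (low price, medium price) has no saddle point. Let Firm A play medium price with probability p; indifference gives 7p + (1−p) = −4p + 4(1−p), so p = 3/14.
Similarly Firm B's optimal q on low price is 4/7, and the value is 7·(4/7) + (-4)·(3/7) = 16/7.

16/7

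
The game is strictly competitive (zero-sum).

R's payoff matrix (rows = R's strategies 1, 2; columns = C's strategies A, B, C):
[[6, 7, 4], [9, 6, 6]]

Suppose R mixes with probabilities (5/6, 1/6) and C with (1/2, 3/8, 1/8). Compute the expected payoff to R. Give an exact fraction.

Against (1/2, 3/8, 1/8), each row's expected payoff is 1: 49/8; 2: 15/2.
Taking the (5/6, 1/6)-weighted average: (5/6)·(49/8) + (1/6)·(15/2) = 305/48.

305/48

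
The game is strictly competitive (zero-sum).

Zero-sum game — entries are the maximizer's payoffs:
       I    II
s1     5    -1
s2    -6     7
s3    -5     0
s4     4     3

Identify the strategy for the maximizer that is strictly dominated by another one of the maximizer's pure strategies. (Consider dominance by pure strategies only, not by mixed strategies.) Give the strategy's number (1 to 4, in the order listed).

Compare s3 with s4: 4 > -5, 3 > 0.
So s4 strictly dominates s3 for the maximizer; s3 is strictly dominated.

3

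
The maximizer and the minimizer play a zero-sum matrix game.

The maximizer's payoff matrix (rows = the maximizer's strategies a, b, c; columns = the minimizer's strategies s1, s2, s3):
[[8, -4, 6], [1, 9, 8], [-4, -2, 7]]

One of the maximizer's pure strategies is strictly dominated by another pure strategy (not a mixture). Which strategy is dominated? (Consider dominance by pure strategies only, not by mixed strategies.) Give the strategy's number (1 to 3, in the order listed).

Compare c with b: 1 > -4, 9 > -2, 8 > 7.
So b strictly dominates c for the maximizer; c is strictly dominated.

3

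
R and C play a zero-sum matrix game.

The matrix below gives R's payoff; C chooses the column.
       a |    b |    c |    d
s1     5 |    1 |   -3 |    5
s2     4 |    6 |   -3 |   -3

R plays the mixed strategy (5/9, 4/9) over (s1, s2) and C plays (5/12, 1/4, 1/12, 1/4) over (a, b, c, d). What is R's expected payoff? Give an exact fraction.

76/27

Against (5/12, 1/4, 1/12, 1/4), each row's expected payoff is s1: 10/3; s2: 13/6.
Taking the (5/9, 4/9)-weighted average: (5/9)·(10/3) + (4/9)·(13/6) = 76/27.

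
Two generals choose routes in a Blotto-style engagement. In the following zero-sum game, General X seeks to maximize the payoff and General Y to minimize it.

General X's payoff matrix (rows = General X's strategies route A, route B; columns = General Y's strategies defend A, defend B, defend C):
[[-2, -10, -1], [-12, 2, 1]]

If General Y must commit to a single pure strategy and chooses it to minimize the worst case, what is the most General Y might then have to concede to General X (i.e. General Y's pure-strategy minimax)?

The worst case (largest entry) in each column is defend A: -2, defend B: 2, defend C: 1.
The best (smallest) of these is -2.

-2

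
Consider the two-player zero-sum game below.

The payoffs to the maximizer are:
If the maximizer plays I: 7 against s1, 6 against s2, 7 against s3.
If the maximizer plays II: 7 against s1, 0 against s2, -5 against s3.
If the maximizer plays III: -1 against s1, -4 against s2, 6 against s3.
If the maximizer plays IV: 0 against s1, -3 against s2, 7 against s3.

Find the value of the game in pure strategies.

Row minima: 6, -5, -4, -3 → the maximizer's maximin is 6.
Column maxima: 7, 6, 7 → the minimizer's minimax is 6.
They coincide at (I, s2), so the value is 6.

6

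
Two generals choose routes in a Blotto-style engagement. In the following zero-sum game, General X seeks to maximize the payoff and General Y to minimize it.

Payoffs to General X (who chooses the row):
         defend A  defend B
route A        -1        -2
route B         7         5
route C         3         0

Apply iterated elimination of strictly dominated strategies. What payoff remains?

Column defend A is strictly dominated by defend B for General Y (-2<-1, 5<7, 0<3); eliminate defend A.
Row route C is strictly dominated by row route B (5>0); eliminate route C.
Row route A is strictly dominated by row route B (5>-2); eliminate route A.
Only (route B, defend B) remains, with payoff 5.

5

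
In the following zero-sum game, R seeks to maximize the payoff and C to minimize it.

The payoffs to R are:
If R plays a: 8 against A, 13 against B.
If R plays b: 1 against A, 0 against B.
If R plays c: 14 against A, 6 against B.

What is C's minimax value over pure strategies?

13

The worst case (largest entry) in each column is A: 14, B: 13.
The best (smallest) of these is 13.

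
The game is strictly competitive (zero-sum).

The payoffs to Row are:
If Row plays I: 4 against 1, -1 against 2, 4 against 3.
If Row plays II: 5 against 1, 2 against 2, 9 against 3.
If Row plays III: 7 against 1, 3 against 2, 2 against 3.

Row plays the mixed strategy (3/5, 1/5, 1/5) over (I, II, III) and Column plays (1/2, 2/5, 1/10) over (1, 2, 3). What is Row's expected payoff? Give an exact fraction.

151/50

Against (1/2, 2/5, 1/10), each row's expected payoff is I: 2; II: 21/5; III: 49/10.
Taking the (3/5, 1/5, 1/5)-weighted average: (3/5)·(2) + (1/5)·(21/5) + (1/5)·(49/10) = 151/50.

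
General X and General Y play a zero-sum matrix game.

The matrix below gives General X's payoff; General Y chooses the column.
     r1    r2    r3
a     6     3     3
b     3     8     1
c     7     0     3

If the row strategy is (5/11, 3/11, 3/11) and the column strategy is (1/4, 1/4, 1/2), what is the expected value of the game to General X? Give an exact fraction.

Against (1/4, 1/4, 1/2), each row's expected payoff is a: 15/4; b: 13/4; c: 13/4.
Taking the (5/11, 3/11, 3/11)-weighted average: (5/11)·(15/4) + (3/11)·(13/4) + (3/11)·(13/4) = 153/44.

153/44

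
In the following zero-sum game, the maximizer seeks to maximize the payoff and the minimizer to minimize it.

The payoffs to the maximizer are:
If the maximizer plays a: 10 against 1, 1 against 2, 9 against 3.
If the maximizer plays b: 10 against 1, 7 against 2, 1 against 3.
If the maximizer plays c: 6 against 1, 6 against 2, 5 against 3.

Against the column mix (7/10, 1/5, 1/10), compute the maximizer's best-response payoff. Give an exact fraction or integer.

17/2

a: (10)·(7/10) + (1)·(1/5) + (9)·(1/10) = 81/10.
b: (10)·(7/10) + (7)·(1/5) + (1)·(1/10) = 17/2.
c: (6)·(7/10) + (6)·(1/5) + (5)·(1/10) = 59/10.
The best pure response is b with expected payoff 17/2.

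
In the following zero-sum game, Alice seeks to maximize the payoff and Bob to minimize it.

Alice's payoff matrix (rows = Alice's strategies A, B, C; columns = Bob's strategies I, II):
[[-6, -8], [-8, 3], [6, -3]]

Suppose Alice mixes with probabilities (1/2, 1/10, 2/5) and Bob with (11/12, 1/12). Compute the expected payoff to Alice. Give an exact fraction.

Against (11/12, 1/12), each row's expected payoff is A: -37/6; B: -85/12; C: 21/4.
Taking the (1/2, 1/10, 2/5)-weighted average: (1/2)·(-37/6) + (1/10)·(-85/12) + (2/5)·(21/4) = -203/120.

-203/120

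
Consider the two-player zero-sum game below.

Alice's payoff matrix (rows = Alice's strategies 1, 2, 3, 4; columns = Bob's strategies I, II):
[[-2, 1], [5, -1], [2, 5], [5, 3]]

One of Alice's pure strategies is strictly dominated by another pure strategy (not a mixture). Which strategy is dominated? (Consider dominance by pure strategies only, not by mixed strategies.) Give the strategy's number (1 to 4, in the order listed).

Compare 1 with 3: 2 > -2, 5 > 1.
So 3 strictly dominates 1 for Alice; 1 is strictly dominated.

1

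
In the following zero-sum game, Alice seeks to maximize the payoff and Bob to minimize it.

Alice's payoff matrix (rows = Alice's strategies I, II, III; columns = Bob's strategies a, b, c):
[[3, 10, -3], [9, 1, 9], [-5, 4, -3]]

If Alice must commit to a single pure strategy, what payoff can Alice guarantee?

The worst-case payoff for each row is I: -3, II: 1, III: -5.
The best of these is 1.

1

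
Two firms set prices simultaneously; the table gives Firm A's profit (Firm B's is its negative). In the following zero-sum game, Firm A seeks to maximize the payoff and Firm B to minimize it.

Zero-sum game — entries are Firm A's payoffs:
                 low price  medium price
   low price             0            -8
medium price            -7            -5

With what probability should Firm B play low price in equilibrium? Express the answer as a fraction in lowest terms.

Row minima are -8 and -7, so Firm A's maximin is -7; column maxima are 0 and -5, so Firm B's minimax is -5. These differ, so the equilibrium is in mixed strategies.
Let Firm B play low price with probability q. Firm A is indifferent when −8(1−q) = −7q − 5(1−q), giving q = 3/10.

3/10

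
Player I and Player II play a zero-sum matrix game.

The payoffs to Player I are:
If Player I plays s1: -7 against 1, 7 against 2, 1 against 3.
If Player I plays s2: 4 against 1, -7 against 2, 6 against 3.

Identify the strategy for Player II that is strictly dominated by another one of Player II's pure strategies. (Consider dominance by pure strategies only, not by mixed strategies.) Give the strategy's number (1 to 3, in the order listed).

3

Player II prefers columns that give Player I less. Compare 3 with 1: -7 < 1, 4 < 6.
So 1 strictly dominates 3 for Player II; 3 is strictly dominated.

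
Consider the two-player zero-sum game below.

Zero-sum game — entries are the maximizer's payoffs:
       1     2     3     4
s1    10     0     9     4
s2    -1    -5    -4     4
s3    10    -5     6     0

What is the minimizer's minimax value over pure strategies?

0

The worst case (largest entry) in each column is 1: 10, 2: 0, 3: 9, 4: 4.
The best (smallest) of these is 0.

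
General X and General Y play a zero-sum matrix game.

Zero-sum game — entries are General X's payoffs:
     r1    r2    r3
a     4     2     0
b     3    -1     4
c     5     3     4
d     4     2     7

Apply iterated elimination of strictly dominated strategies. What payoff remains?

Row b is strictly dominated by row d (4>3, 2>-1, 7>4); eliminate b.
Row a is strictly dominated by row c (5>4, 3>2, 4>0); eliminate a.
Column r1 is strictly dominated by r2 for General Y (3<5, 2<4); eliminate r1.
Column r3 is strictly dominated by r2 for General Y (3<4, 2<7); eliminate r3.
Row d is strictly dominated by row c (3>2); eliminate d.
Only (c, r2) remains, with payoff 3.

3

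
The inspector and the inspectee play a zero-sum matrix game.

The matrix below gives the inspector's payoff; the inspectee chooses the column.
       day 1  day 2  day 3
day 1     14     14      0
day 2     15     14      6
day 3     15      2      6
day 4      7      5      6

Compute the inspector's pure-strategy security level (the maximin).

6

The worst-case payoff for each row is day 1: 0, day 2: 6, day 3: 2, day 4: 5.
The best of these is 6.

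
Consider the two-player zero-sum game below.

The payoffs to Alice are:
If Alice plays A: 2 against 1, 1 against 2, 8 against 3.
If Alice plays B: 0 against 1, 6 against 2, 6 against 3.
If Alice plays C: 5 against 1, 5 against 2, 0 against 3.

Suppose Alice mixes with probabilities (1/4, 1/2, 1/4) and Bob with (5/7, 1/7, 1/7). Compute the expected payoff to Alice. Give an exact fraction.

Against (5/7, 1/7, 1/7), each row's expected payoff is A: 19/7; B: 12/7; C: 30/7.
Taking the (1/4, 1/2, 1/4)-weighted average: (1/4)·(19/7) + (1/2)·(12/7) + (1/4)·(30/7) = 73/28.

73/28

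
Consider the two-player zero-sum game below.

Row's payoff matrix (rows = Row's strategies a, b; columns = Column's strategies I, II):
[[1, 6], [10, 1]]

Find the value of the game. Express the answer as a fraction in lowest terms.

Row minima are 1 and 1, so Row's maximin is 1; column maxima are 10 and 6, so Column's minimax is 6. These differ, so the equilibrium is in mixed strategies.
Let Row play a with probability p. Column is indifferent when p + 10(1−p) = 6p + (1−p), giving p = 9/14.
Let Column play I with probability q. Row is indifferent when q + 6(1−q) = 10q + (1−q), giving q = 5/14.
The value is 1·(5/14) + (6)·(9/14) = 59/14.

59/14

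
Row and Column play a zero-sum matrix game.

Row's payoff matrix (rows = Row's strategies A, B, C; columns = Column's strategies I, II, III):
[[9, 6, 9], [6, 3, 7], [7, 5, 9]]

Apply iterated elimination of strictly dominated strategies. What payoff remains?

Column I is strictly dominated by II for Column (6<9, 3<6, 5<7); eliminate I.
Row B is strictly dominated by row A (6>3, 9>7); eliminate B.
Column III is strictly dominated by II for Column (6<9, 5<9); eliminate III.
Row C is strictly dominated by row A (6>5); eliminate C.
Only (A, II) remains, with payoff 6.

6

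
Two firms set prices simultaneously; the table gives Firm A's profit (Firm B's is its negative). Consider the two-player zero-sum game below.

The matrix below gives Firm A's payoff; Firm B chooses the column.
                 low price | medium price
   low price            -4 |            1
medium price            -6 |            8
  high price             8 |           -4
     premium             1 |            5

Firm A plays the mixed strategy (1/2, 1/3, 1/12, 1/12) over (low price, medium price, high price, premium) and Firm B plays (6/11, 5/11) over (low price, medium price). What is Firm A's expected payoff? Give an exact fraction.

-13/44

Against (6/11, 5/11), each row's expected payoff is low price: -19/11; medium price: 4/11; high price: 28/11; premium: 31/11.
Taking the (1/2, 1/3, 1/12, 1/12)-weighted average: (1/2)·(-19/11) + (1/3)·(4/11) + (1/12)·(28/11) + (1/12)·(31/11) = -13/44.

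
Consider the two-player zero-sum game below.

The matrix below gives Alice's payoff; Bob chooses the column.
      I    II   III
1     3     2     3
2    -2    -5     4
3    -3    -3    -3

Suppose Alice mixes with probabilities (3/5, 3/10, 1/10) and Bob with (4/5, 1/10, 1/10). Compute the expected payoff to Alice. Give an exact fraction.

Against (4/5, 1/10, 1/10), each row's expected payoff is 1: 29/10; 2: -17/10; 3: -3.
Taking the (3/5, 3/10, 1/10)-weighted average: (3/5)·(29/10) + (3/10)·(-17/10) + (1/10)·(-3) = 93/100.

93/100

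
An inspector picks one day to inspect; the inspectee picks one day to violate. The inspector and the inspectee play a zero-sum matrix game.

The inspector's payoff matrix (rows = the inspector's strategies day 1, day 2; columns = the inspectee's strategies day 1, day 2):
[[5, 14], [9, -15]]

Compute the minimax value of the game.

Row minima are 5 and -15, so the inspector's maximin is 5; column maxima are 9 and 14, so the inspectee's minimax is 9. These differ, so the equilibrium is in mixed strategies.
Let the inspector play day 1 with probability p. The inspectee is indifferent when 5p + 9(1−p) = 14p − 15(1−p), giving p = 8/11.
Let the inspectee play day 1 with probability q. The inspector is indifferent when 5q + 14(1−q) = 9q − 15(1−q), giving q = 29/33.
The value is 5·(29/33) + (14)·(4/33) = 67/11.

67/11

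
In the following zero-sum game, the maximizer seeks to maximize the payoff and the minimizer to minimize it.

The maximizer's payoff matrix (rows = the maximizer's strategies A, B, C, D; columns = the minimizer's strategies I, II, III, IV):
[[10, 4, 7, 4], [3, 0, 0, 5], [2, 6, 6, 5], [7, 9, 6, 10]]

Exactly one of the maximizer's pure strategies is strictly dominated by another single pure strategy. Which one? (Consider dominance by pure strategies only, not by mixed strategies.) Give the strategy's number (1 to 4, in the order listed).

Compare B with D: 7 > 3, 9 > 0, 6 > 0, 10 > 5.
So D strictly dominates B for the maximizer; B is strictly dominated.

2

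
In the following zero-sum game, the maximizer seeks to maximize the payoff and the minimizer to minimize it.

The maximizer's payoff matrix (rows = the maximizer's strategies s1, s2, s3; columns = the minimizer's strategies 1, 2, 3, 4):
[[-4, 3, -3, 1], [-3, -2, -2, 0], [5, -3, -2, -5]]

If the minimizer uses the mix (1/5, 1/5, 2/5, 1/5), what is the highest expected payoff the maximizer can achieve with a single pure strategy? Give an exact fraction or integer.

-6/5

s1: (-4)·(1/5) + (3)·(1/5) + (-3)·(2/5) + (1)·(1/5) = -6/5.
s2: (-3)·(1/5) + (-2)·(1/5) + (-2)·(2/5) + (0)·(1/5) = -9/5.
s3: (5)·(1/5) + (-3)·(1/5) + (-2)·(2/5) + (-5)·(1/5) = -7/5.
The best pure response is s1 with expected payoff -6/5.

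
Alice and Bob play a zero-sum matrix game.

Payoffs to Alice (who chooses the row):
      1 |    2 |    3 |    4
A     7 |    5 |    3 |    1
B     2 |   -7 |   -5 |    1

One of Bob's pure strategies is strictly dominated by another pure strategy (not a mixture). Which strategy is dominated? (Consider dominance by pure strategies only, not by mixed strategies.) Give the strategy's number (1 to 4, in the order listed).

1

Bob prefers columns that give Alice less. Compare 1 with 2: 5 < 7, -7 < 2.
So 2 strictly dominates 1 for Bob; 1 is strictly dominated.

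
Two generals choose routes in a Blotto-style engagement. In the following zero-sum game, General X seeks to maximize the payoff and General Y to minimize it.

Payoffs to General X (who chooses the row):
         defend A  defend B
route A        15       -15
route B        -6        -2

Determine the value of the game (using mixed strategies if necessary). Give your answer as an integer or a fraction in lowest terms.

-60/17

Row minima are -15 and -6, so General X's maximin is -6; column maxima are 15 and -2, so General Y's minimax is -2. These differ, so the equilibrium is in mixed strategies.
Let General X play route A with probability p. General Y is indifferent when 15p − 6(1−p) = −15p − 2(1−p), giving p = 2/17.
Let General Y play defend A with probability q. General X is indifferent when 15q − 15(1−q) = −6q − 2(1−q), giving q = 13/34.
The value is 15·(13/34) + (-15)·(21/34) = -60/17.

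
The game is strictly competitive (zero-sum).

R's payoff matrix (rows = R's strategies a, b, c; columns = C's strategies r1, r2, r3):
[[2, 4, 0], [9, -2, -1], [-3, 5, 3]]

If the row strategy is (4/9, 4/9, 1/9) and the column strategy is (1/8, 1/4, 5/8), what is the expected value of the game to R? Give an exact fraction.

31/36

Against (1/8, 1/4, 5/8), each row's expected payoff is a: 5/4; b: 0; c: 11/4.
Taking the (4/9, 4/9, 1/9)-weighted average: (4/9)·(5/4) + (4/9)·(0) + (1/9)·(11/4) = 31/36.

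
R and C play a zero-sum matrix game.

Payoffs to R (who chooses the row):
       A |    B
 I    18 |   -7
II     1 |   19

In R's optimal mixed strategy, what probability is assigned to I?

18/43

Row minima are -7 and 1, so R's maximin is 1; column maxima are 18 and 19, so C's minimax is 18. These differ, so the equilibrium is in mixed strategies.
Let R play I with probability p. C is indifferent when 18p + (1−p) = −7p + 19(1−p), giving p = 18/43.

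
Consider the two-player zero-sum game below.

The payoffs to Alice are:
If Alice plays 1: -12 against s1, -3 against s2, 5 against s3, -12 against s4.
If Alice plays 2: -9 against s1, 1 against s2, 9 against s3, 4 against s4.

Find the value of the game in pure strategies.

Row minima: -12, -9 → Alice's maximin is -9.
Column maxima: -9, 1, 9, 4 → Bob's minimax is -9.
They coincide at (2, s1), so the value is -9.

-9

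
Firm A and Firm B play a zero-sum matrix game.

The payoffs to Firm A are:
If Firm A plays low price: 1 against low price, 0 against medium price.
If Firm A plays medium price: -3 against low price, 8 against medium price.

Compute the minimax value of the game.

2/3

Row minima are 0 and -3, so Firm A's maximin is 0; column maxima are 1 and 8, so Firm B's minimax is 1. These differ, so the equilibrium is in mixed strategies.
Let Firm A play low price with probability p. Firm B is indifferent when p − 3(1−p) = 8(1−p), giving p = 11/12.
Let Firm B play low price with probability q. Firm A is indifferent when q = −3q + 8(1−q), giving q = 2/3.
The value is 1·(2/3) + (0)·(1/3) = 2/3.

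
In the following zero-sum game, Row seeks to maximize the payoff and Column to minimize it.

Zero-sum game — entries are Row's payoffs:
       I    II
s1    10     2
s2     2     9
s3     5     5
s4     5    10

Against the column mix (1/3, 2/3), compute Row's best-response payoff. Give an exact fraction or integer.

25/3

s1: (10)·(1/3) + (2)·(2/3) = 14/3.
s2: (2)·(1/3) + (9)·(2/3) = 20/3.
s3: (5)·(1/3) + (5)·(2/3) = 5.
s4: (5)·(1/3) + (10)·(2/3) = 25/3.
The best pure response is s4 with expected payoff 25/3.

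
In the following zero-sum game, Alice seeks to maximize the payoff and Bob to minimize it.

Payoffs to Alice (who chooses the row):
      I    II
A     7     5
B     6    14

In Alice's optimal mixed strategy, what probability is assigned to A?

4/5

Row minima are 5 and 6, so Alice's maximin is 6; column maxima are 7 and 14, so Bob's minimax is 7. These differ, so the equilibrium is in mixed strategies.
Let Alice play A with probability p. Bob is indifferent when 7p + 6(1−p) = 5p + 14(1−p), giving p = 4/5.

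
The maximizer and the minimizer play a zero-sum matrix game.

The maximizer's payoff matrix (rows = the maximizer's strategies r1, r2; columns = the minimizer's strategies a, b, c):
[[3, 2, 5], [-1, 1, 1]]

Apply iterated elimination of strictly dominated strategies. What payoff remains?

2

Column c is strictly dominated by a for the minimizer (3<5, -1<1); eliminate c.
Row r2 is strictly dominated by row r1 (3>-1, 2>1); eliminate r2.
Column a is strictly dominated by b for the minimizer (2<3); eliminate a.
Only (r1, b) remains, with payoff 2.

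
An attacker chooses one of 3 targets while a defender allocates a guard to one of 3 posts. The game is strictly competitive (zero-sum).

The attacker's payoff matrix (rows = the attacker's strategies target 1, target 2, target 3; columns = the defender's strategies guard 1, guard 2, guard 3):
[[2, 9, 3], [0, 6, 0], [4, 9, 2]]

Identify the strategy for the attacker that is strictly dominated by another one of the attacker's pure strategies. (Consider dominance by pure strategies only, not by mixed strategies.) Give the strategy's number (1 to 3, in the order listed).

2

Compare target 2 with target 1: 2 > 0, 9 > 6, 3 > 0.
So target 1 strictly dominates target 2 for the attacker; target 2 is strictly dominated.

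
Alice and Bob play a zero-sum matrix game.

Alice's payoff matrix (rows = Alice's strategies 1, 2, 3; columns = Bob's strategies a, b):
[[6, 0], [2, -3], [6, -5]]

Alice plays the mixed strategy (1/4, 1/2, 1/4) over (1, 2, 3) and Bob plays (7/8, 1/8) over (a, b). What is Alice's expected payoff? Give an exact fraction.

Against (7/8, 1/8), each row's expected payoff is 1: 21/4; 2: 11/8; 3: 37/8.
Taking the (1/4, 1/2, 1/4)-weighted average: (1/4)·(21/4) + (1/2)·(11/8) + (1/4)·(37/8) = 101/32.

101/32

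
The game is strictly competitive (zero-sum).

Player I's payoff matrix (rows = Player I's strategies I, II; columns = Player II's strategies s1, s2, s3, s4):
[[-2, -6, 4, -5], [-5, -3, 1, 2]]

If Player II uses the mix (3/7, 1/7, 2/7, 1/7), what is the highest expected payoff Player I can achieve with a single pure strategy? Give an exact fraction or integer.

I: (-2)·(3/7) + (-6)·(1/7) + (4)·(2/7) + (-5)·(1/7) = -9/7.
II: (-5)·(3/7) + (-3)·(1/7) + (1)·(2/7) + (2)·(1/7) = -2.
The best pure response is I with expected payoff -9/7.

-9/7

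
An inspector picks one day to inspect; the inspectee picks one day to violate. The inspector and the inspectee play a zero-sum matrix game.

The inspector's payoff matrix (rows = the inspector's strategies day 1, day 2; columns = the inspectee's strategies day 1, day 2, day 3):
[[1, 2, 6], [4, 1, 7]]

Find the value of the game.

Column day 3 is strictly dominated by day 2 for the inspectee (it gives the inspector more in every row).
The remaining 2×2 game on (day 1, day 2) × (day 1, day 2) has no saddle point. Let the inspector play day 1 with probability p; indifference gives p + 4(1−p) = 2p + (1−p), so p = 3/4.
Similarly the inspectee's optimal q on day 1 is 1/4, and the value is 1·(1/4) + (2)·(3/4) = 7/4.

7/4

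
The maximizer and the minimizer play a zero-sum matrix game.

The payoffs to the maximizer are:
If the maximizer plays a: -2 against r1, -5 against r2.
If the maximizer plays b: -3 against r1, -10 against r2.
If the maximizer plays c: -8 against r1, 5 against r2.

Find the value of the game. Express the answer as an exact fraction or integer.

Row b is strictly dominated by row a, so the maximizer never plays it.
The remaining 2×2 game on (a, c) × (r1, r2) has no saddle point. Let the maximizer play a with probability p; indifference gives −2p − 8(1−p) = −5p + 5(1−p), so p = 13/16.
Similarly the minimizer's optimal q on r1 is 5/8, and the value is -2·(5/8) + (-5)·(3/8) = -25/8.

-25/8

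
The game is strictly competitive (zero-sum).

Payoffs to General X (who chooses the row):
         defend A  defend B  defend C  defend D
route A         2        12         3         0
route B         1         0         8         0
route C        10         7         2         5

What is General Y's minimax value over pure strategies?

5

The worst case (largest entry) in each column is defend A: 10, defend B: 12, defend C: 8, defend D: 5.
The best (smallest) of these is 5.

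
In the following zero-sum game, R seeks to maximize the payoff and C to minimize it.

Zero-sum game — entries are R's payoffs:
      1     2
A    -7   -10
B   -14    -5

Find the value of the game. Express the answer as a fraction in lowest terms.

-35/4

Row minima are -10 and -14, so R's maximin is -10; column maxima are -7 and -5, so C's minimax is -7. These differ, so the equilibrium is in mixed strategies.
Let R play A with probability p. C is indifferent when −7p − 14(1−p) = −10p − 5(1−p), giving p = 3/4.
Let C play 1 with probability q. R is indifferent when −7q − 10(1−q) = −14q − 5(1−q), giving q = 5/12.
The value is -7·(5/12) + (-10)·(7/12) = -35/4.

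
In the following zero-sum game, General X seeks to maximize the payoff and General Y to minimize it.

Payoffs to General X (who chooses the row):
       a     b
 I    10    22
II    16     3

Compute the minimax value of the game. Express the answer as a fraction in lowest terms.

322/25

Row minima are 10 and 3, so General X's maximin is 10; column maxima are 16 and 22, so General Y's minimax is 16. These differ, so the equilibrium is in mixed strategies.
Let General X play I with probability p. General Y is indifferent when 10p + 16(1−p) = 22p + 3(1−p), giving p = 13/25.
Let General Y play a with probability q. General X is indifferent when 10q + 22(1−q) = 16q + 3(1−q), giving q = 19/25.
The value is 10·(19/25) + (22)·(6/25) = 322/25.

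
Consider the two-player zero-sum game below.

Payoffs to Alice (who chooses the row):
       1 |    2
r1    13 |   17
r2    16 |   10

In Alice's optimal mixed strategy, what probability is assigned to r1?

Row minima are 13 and 10, so Alice's maximin is 13; column maxima are 16 and 17, so Bob's minimax is 16. These differ, so the equilibrium is in mixed strategies.
Let Alice play r1 with probability p. Bob is indifferent when 13p + 16(1−p) = 17p + 10(1−p), giving p = 3/5.

3/5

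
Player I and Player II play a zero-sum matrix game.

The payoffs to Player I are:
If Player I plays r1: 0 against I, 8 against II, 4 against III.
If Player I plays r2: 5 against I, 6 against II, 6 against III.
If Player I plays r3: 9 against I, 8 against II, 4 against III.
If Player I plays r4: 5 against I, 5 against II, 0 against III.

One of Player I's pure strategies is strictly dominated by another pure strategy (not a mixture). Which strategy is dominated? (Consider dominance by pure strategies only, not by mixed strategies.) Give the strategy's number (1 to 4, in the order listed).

Compare r4 with r3: 9 > 5, 8 > 5, 4 > 0.
So r3 strictly dominates r4 for Player I; r4 is strictly dominated.

4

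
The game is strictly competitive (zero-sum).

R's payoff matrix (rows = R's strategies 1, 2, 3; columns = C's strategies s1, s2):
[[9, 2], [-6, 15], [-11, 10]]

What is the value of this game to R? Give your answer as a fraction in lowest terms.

21/4

Row 3 is strictly dominated by row 2, so R never plays it.
The remaining 2×2 game on (1, 2) × (s1, s2) has no saddle point. Let R play 1 with probability p; indifference gives 9p − 6(1−p) = 2p + 15(1−p), so p = 3/4.
Similarly C's optimal q on s1 is 13/28, and the value is 9·(13/28) + (2)·(15/28) = 21/4.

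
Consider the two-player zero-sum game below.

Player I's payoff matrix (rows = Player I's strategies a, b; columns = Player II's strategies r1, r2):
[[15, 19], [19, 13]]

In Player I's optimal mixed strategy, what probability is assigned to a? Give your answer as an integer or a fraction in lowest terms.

Row minima are 15 and 13, so Player I's maximin is 15; column maxima are 19 and 19, so Player II's minimax is 19. These differ, so the equilibrium is in mixed strategies.
Let Player I play a with probability p. Player II is indifferent when 15p + 19(1−p) = 19p + 13(1−p), giving p = 3/5.

3/5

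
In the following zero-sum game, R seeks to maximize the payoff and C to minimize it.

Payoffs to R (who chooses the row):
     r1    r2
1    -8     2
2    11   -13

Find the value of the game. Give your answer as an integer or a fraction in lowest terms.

-41/17

Row minima are -8 and -13, so R's maximin is -8; column maxima are 11 and 2, so C's minimax is 2. These differ, so the equilibrium is in mixed strategies.
Let R play 1 with probability p. C is indifferent when −8p + 11(1−p) = 2p − 13(1−p), giving p = 12/17.
Let C play r1 with probability q. R is indifferent when −8q + 2(1−q) = 11q − 13(1−q), giving q = 15/34.
The value is -8·(15/34) + (2)·(19/34) = -41/17.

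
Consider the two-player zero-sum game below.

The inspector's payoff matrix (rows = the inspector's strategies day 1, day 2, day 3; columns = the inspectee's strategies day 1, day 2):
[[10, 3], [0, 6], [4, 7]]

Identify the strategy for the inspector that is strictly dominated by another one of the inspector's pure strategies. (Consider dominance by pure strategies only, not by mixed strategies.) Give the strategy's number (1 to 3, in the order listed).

2

Compare day 2 with day 3: 4 > 0, 7 > 6.
So day 3 strictly dominates day 2 for the inspector; day 2 is strictly dominated.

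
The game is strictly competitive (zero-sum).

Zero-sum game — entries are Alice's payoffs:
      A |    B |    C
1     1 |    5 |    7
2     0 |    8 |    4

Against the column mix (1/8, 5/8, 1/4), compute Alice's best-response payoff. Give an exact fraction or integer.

1: (1)·(1/8) + (5)·(5/8) + (7)·(1/4) = 5.
2: (0)·(1/8) + (8)·(5/8) + (4)·(1/4) = 6.
The best pure response is 2 with expected payoff 6.

6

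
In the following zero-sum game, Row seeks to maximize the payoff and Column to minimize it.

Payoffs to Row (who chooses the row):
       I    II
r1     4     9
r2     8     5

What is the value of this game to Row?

13/2

Row minima are 4 and 5, so Row's maximin is 5; column maxima are 8 and 9, so Column's minimax is 8. These differ, so the equilibrium is in mixed strategies.
Let Row play r1 with probability p. Column is indifferent when 4p + 8(1−p) = 9p + 5(1−p), giving p = 3/8.
Let Column play I with probability q. Row is indifferent when 4q + 9(1−q) = 8q + 5(1−q), giving q = 1/2.
The value is 4·(1/2) + (9)·(1/2) = 13/2.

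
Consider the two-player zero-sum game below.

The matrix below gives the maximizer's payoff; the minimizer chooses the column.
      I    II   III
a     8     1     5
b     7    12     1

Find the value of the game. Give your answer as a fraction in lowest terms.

Column I is strictly dominated by III for the minimizer (it gives the maximizer more in every row).
The remaining 2×2 game on (a, b) × (II, III) has no saddle point. Let the maximizer play a with probability p; indifference gives p + 12(1−p) = 5p + (1−p), so p = 11/15.
Similarly the minimizer's optimal q on II is 4/15, and the value is 1·(4/15) + (5)·(11/15) = 59/15.

59/15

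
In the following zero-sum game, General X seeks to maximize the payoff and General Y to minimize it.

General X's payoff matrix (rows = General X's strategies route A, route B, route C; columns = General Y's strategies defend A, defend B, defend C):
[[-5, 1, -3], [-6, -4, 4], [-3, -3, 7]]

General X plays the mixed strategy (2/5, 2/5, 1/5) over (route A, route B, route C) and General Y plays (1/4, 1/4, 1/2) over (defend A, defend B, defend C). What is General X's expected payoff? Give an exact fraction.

-4/5

Against (1/4, 1/4, 1/2), each row's expected payoff is route A: -5/2; route B: -1/2; route C: 2.
Taking the (2/5, 2/5, 1/5)-weighted average: (2/5)·(-5/2) + (2/5)·(-1/2) + (1/5)·(2) = -4/5.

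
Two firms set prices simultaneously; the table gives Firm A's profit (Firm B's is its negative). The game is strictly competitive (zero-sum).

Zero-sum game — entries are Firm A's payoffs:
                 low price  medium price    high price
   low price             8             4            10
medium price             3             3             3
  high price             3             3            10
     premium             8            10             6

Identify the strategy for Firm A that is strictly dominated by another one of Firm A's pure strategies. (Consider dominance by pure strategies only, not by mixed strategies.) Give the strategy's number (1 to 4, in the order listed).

Compare medium price with low price: 8 > 3, 4 > 3, 10 > 3.
So low price strictly dominates medium price for Firm A; medium price is strictly dominated.

2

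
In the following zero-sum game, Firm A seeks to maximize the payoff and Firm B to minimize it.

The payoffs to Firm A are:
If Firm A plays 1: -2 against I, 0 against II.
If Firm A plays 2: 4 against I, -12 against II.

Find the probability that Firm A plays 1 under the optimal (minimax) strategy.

Row minima are -2 and -12, so Firm A's maximin is -2; column maxima are 4 and 0, so Firm B's minimax is 0. These differ, so the equilibrium is in mixed strategies.
Let Firm A play 1 with probability p. Firm B is indifferent when −2p + 4(1−p) = −12(1−p), giving p = 8/9.

8/9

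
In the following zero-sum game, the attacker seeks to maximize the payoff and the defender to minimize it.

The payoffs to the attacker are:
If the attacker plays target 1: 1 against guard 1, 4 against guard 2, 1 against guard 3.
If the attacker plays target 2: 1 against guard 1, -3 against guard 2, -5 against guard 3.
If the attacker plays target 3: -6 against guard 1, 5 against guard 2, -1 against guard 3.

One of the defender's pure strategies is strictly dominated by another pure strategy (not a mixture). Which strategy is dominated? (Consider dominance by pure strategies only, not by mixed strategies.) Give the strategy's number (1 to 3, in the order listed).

The defender prefers columns that give the attacker less. Compare guard 2 with guard 3: 1 < 4, -5 < -3, -1 < 5.
So guard 3 strictly dominates guard 2 for the defender; guard 2 is strictly dominated.

2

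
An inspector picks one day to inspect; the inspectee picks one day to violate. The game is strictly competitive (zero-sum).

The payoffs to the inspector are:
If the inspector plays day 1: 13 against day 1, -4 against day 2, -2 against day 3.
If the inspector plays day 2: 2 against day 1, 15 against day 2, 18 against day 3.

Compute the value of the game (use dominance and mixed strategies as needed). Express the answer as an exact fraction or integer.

Column day 3 is strictly dominated by day 2 for the inspectee (it gives the inspector more in every row).
The remaining 2×2 game on (day 1, day 2) × (day 1, day 2) has no saddle point. Let the inspector play day 1 with probability p; indifference gives 13p + 2(1−p) = −4p + 15(1−p), so p = 13/30.
Similarly the inspectee's optimal q on day 1 is 19/30, and the value is 13·(19/30) + (-4)·(11/30) = 203/30.

203/30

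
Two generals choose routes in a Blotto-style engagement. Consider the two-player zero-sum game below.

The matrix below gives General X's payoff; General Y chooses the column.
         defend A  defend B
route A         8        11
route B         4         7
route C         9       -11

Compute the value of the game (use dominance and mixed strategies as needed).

187/23

Row route B is strictly dominated by row route A, so General X never plays it.
The remaining 2×2 game on (route A, route C) × (defend A, defend B) has no saddle point. Let General X play route A with probability p; indifference gives 8p + 9(1−p) = 11p − 11(1−p), so p = 20/23.
Similarly General Y's optimal q on defend A is 22/23, and the value is 8·(22/23) + (11)·(1/23) = 187/23.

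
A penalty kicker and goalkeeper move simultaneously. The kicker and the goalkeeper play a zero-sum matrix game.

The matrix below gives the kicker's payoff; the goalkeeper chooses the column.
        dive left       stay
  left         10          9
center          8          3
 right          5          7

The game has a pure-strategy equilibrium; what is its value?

9

Row minima: 9, 3, 5 → the kicker's maximin is 9.
Column maxima: 10, 9 → the goalkeeper's minimax is 9.
They coincide at (left, stay), so the value is 9.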